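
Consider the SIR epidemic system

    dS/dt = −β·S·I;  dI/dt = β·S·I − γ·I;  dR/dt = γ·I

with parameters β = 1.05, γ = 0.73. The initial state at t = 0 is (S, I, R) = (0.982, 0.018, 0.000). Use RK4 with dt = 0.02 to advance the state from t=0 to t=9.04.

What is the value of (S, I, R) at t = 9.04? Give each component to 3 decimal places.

t=0.000: state=(0.982, 0.018, 0.000)
step 1 (dt=0.02): k1=(-0.019, 0.005, 0.013), k2=(-0.019, 0.005, 0.013), k3=(-0.019, 0.005, 0.013), k4=(-0.019, 0.005, 0.013); state += dt/6·(k1+2k2+2k3+k4)
t=0.020: state=(0.982, 0.018, 0.000)
t=0.040: state=(0.981, 0.018, 0.001)
t=0.060: state=(0.981, 0.018, 0.001)
continuing one RK4 step at a time; state shown every 25 steps (Δt=0.5):
t=0.500: state=(0.972, 0.021, 0.007)
t=1.000: state=(0.961, 0.024, 0.015)
t=1.500: state=(0.948, 0.028, 0.025)
t=2.000: state=(0.933, 0.031, 0.035)
t=2.500: state=(0.917, 0.035, 0.048)
t=3.000: state=(0.899, 0.040, 0.061)
t=3.500: state=(0.880, 0.044, 0.077)
t=4.000: state=(0.859, 0.048, 0.093)
t=4.500: state=(0.836, 0.052, 0.112)
t=5.000: state=(0.813, 0.056, 0.131)
t=5.500: state=(0.789, 0.059, 0.152)
t=6.000: state=(0.764, 0.061, 0.174)
t=6.500: state=(0.740, 0.063, 0.197)
t=7.000: state=(0.715, 0.064, 0.220)
t=7.500: state=(0.692, 0.065, 0.244)
t=8.000: state=(0.669, 0.064, 0.267)
t=8.500: state=(0.647, 0.063, 0.291)
t=9.000: state=(0.626, 0.061, 0.313)
t=9.040: state=(0.624, 0.061, 0.315)

(S, I, R) = (0.624, 0.061, 0.315)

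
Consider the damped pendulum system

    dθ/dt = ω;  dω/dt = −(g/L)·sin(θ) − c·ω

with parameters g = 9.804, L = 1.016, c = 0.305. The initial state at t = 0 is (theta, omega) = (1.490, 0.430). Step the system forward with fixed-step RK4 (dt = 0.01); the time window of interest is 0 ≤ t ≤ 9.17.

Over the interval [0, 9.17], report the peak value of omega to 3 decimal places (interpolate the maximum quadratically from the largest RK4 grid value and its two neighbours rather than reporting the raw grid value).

max omega = 3.322

t=0.000: state=(1.490, 0.430)
step 1 (dt=0.01): k1=(0.430, -9.749), k2=(0.381, -9.736), k3=(0.381, -9.736), k4=(0.333, -9.722); state += dt/6·(k1+2k2+2k3+k4)
t=0.010: state=(1.494, 0.333)
t=0.020: state=(1.497, 0.236)
t=0.030: state=(1.499, 0.139)
continuing one RK4 step at a time; state shown every 50 steps (Δt=0.5):
t=0.500: state=(0.585, -3.643)
t=1.000: state=(-1.062, -1.772)
t=1.500: state=(-0.831, 2.491)
t=2.000: state=(0.673, 2.347)
t=2.500: state=(0.864, -1.580)
t=3.000: state=(-0.386, -2.427)
t=3.500: state=(-0.806, 0.927)
t=4.000: state=(0.194, 2.269)
t=4.500: state=(0.716, -0.478)
t=5.000: state=(-0.071, -2.023)
t=5.500: state=(-0.621, 0.181)
t=6.000: state=(-0.005, 1.761)
t=6.500: state=(0.531, 0.010)
t=7.000: state=(0.051, -1.513)
t=7.500: state=(-0.451, -0.129)
t=8.000: state=(-0.077, 1.290)
t=8.500: state=(0.382, 0.199)
t=9.000: state=(0.090, -1.095)
t=9.170: state=(-0.095, -1.034)
largest grid value and its neighbours: omega(1.730)=3.32092, omega(1.740)=3.32224, omega(1.750)=3.32038
parabola through these three points peaks at t≈1.739 with omega≈3.32225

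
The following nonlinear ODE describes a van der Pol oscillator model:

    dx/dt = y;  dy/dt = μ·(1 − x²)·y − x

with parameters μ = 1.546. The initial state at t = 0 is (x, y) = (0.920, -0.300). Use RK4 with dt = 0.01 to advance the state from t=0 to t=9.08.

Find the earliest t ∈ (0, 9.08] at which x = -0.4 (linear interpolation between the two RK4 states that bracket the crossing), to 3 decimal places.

t = 1.166

t=0.000: state=(0.920, -0.300)
step 1 (dt=0.01): k1=(-0.300, -0.991), k2=(-0.305, -0.992), k3=(-0.305, -0.992), k4=(-0.310, -0.993); state += dt/6·(k1+2k2+2k3+k4)
t=0.010: state=(0.917, -0.310)
t=0.020: state=(0.914, -0.320)
t=0.030: state=(0.911, -0.330)
continuing one RK4 step at a time; state shown every 50 steps (Δt=0.5):
t=0.500: state=(0.636, -0.871)
t=1.000: state=(-0.035, -1.948)
t=1.160: state=(-0.385, -2.428)
next step: t=1.170: state=(-0.410, -2.456) — x has crossed -0.4
linear interpolation between t=1.160 (-0.38521) and t=1.170 (-0.40963) → t≈1.166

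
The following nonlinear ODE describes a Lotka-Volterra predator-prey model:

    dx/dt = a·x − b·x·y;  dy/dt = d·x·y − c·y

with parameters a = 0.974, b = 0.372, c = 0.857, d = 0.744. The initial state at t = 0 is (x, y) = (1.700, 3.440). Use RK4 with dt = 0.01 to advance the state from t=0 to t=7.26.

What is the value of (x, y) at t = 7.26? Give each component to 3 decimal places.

(x, y) = (1.558, 3.746)

t=0.000: state=(1.700, 3.440)
step 1 (dt=0.01): k1=(-0.520, 1.403), k2=(-0.523, 1.399), k3=(-0.523, 1.399), k4=(-0.527, 1.395); state += dt/6·(k1+2k2+2k3+k4)
t=0.010: state=(1.695, 3.454)
t=0.020: state=(1.689, 3.468)
t=0.030: state=(1.684, 3.482)
continuing one RK4 step at a time; state shown every 25 steps (Δt=0.25):
t=0.250: state=(1.551, 3.759)
t=0.500: state=(1.379, 3.985)
t=0.750: state=(1.207, 4.090)
t=1.000: state=(1.053, 4.072)
t=1.250: state=(0.924, 3.949)
t=1.500: state=(0.824, 3.748)
t=1.750: state=(0.750, 3.501)
t=2.000: state=(0.700, 3.233)
t=2.250: state=(0.669, 2.963)
t=2.500: state=(0.656, 2.704)
t=2.750: state=(0.658, 2.466)
t=3.000: state=(0.674, 2.252)
t=3.250: state=(0.704, 2.066)
t=3.500: state=(0.747, 1.908)
t=3.750: state=(0.803, 1.779)
t=4.000: state=(0.872, 1.677)
t=4.250: state=(0.955, 1.604)
t=4.500: state=(1.052, 1.560)
t=4.750: state=(1.162, 1.547)
t=5.000: state=(1.283, 1.567)
t=5.250: state=(1.411, 1.625)
t=5.500: state=(1.541, 1.726)
t=5.750: state=(1.663, 1.877)
t=6.000: state=(1.766, 2.085)
t=6.250: state=(1.833, 2.354)
t=6.500: state=(1.852, 2.679)
t=6.750: state=(1.811, 3.042)
t=7.000: state=(1.711, 3.410)
t=7.250: state=(1.565, 3.735)
t=7.260: state=(1.558, 3.746)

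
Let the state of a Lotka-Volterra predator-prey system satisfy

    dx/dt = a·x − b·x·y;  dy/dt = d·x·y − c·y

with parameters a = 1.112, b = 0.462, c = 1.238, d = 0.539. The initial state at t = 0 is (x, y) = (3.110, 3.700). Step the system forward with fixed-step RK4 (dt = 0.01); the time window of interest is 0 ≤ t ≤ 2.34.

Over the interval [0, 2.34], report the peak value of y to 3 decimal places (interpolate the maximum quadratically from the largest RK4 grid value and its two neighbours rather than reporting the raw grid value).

max y = 4.060

t=0.000: state=(3.110, 3.700)
step 1 (dt=0.01): k1=(-1.858, 1.622), k2=(-1.864, 1.607), k3=(-1.864, 1.607), k4=(-1.870, 1.591); state += dt/6·(k1+2k2+2k3+k4)
t=0.010: state=(3.091, 3.716)
t=0.020: state=(3.073, 3.732)
t=0.030: state=(3.054, 3.747)
continuing one RK4 step at a time; state shown every 10 steps (Δt=0.1):
t=0.100: state=(2.919, 3.846)
t=0.200: state=(2.724, 3.957)
t=0.300: state=(2.531, 4.028)
t=0.400: state=(2.347, 4.058)
t=0.500: state=(2.175, 4.050)
t=0.600: state=(2.017, 4.006)
t=0.700: state=(1.877, 3.931)
t=0.800: state=(1.753, 3.830)
t=0.900: state=(1.646, 3.708)
t=1.000: state=(1.555, 3.572)
t=1.100: state=(1.478, 3.424)
t=1.200: state=(1.415, 3.271)
t=1.300: state=(1.365, 3.115)
t=1.400: state=(1.326, 2.959)
t=1.500: state=(1.297, 2.806)
t=1.600: state=(1.278, 2.657)
t=1.700: state=(1.267, 2.514)
t=1.800: state=(1.265, 2.378)
t=1.900: state=(1.271, 2.250)
t=2.000: state=(1.283, 2.129)
t=2.100: state=(1.303, 2.017)
t=2.200: state=(1.330, 1.913)
t=2.300: state=(1.364, 1.818)
t=2.340: state=(1.379, 1.782)
largest grid value and its neighbours: y(0.420)=4.05987, y(0.430)=4.05999, y(0.440)=4.05973
parabola through these three points peaks at t≈0.428 with y≈4.06000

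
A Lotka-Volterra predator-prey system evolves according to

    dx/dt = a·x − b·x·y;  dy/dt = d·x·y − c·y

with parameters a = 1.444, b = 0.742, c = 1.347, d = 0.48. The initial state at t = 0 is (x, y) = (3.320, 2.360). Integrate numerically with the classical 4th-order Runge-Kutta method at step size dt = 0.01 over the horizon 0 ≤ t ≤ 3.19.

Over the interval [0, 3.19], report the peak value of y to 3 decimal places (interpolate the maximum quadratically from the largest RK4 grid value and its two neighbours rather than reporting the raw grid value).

t=0.000: state=(3.320, 2.360)
step 1 (dt=0.01): k1=(-1.020, 0.582), k2=(-1.025, 0.577), k3=(-1.025, 0.577), k4=(-1.031, 0.572); state += dt/6·(k1+2k2+2k3+k4)
t=0.010: state=(3.310, 2.366)
t=0.020: state=(3.299, 2.371)
t=0.030: state=(3.289, 2.377)
continuing one RK4 step at a time; state shown every 20 steps (Δt=0.2):
t=0.200: state=(3.099, 2.454)
t=0.400: state=(2.863, 2.495)
t=0.600: state=(2.640, 2.482)
t=0.800: state=(2.448, 2.419)
t=1.000: state=(2.298, 2.320)
t=1.200: state=(2.194, 2.198)
t=1.400: state=(2.134, 2.065)
t=1.600: state=(2.117, 1.934)
t=1.800: state=(2.141, 1.812)
t=2.000: state=(2.202, 1.704)
t=2.200: state=(2.298, 1.615)
t=2.400: state=(2.426, 1.547)
t=2.600: state=(2.584, 1.503)
t=2.800: state=(2.764, 1.484)
t=3.000: state=(2.960, 1.491)
t=3.190: state=(3.149, 1.526)
largest grid value and its neighbours: y(0.440)=2.49680, y(0.450)=2.49686, y(0.460)=2.49678
parabola through these three points peaks at t≈0.449 with y≈2.49686

max y = 2.497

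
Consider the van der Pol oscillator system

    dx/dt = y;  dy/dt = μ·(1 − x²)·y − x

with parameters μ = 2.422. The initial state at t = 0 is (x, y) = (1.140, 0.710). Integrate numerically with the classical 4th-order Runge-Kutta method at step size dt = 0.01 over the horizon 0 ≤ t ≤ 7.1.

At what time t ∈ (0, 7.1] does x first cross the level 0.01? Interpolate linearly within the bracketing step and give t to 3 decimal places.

t=0.000: state=(1.140, 0.710)
step 1 (dt=0.01): k1=(0.710, -1.655), k2=(0.702, -1.667), k3=(0.702, -1.666), k4=(0.693, -1.677); state += dt/6·(k1+2k2+2k3+k4)
t=0.010: state=(1.147, 0.693)
t=0.020: state=(1.154, 0.676)
t=0.030: state=(1.161, 0.659)
continuing one RK4 step at a time; state shown every 25 steps (Δt=0.25):
t=0.250: state=(1.263, 0.275)
t=0.500: state=(1.285, -0.079)
t=0.750: state=(1.233, -0.321)
t=1.000: state=(1.128, -0.517)
t=1.250: state=(0.972, -0.741)
t=1.500: state=(0.747, -1.098)
t=1.750: state=(0.394, -1.811)
t=1.920: state=(0.016, -2.716)
next step: t=1.930: state=(-0.012, -2.783) — x has crossed 0.01
linear interpolation between t=1.920 (0.01572) and t=1.930 (-0.01177) → t≈1.922

t = 1.922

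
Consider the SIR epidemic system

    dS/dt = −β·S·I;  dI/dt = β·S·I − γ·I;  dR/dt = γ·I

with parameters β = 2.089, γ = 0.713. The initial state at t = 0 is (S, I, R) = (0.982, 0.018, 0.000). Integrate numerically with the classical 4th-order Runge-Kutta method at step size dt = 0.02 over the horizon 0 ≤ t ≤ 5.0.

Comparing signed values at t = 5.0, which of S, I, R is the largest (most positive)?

t=0.000: state=(0.982, 0.018, 0.000)
step 1 (dt=0.02): k1=(-0.037, 0.024, 0.013), k2=(-0.037, 0.024, 0.013), k3=(-0.037, 0.024, 0.013), k4=(-0.038, 0.025, 0.013); state += dt/6·(k1+2k2+2k3+k4)
t=0.020: state=(0.981, 0.018, 0.000)
t=0.040: state=(0.980, 0.019, 0.001)
t=0.060: state=(0.980, 0.020, 0.001)
continuing one RK4 step at a time; state shown every 10 steps (Δt=0.2):
t=0.200: state=(0.974, 0.023, 0.003)
t=0.400: state=(0.963, 0.031, 0.007)
t=0.600: state=(0.949, 0.039, 0.012)
t=0.800: state=(0.931, 0.051, 0.018)
t=1.000: state=(0.909, 0.065, 0.026)
t=1.200: state=(0.882, 0.081, 0.037)
t=1.400: state=(0.849, 0.101, 0.050)
t=1.600: state=(0.810, 0.124, 0.066)
t=1.800: state=(0.765, 0.150, 0.085)
t=2.000: state=(0.715, 0.177, 0.109)
t=2.200: state=(0.660, 0.204, 0.136)
t=2.400: state=(0.602, 0.231, 0.167)
t=2.600: state=(0.544, 0.254, 0.201)
t=2.800: state=(0.487, 0.274, 0.239)
t=3.000: state=(0.433, 0.287, 0.279)
t=3.200: state=(0.384, 0.296, 0.321)
t=3.400: state=(0.339, 0.298, 0.363)
t=3.600: state=(0.299, 0.295, 0.406)
t=3.800: state=(0.265, 0.288, 0.447)
t=4.000: state=(0.235, 0.277, 0.487)
t=4.200: state=(0.210, 0.264, 0.526)
t=4.400: state=(0.189, 0.248, 0.563)
t=4.600: state=(0.171, 0.232, 0.597)
t=4.800: state=(0.156, 0.216, 0.629)
t=5.000: state=(0.143, 0.199, 0.658)
compare at T: S=0.143, I=0.199, R=0.658

largest component: R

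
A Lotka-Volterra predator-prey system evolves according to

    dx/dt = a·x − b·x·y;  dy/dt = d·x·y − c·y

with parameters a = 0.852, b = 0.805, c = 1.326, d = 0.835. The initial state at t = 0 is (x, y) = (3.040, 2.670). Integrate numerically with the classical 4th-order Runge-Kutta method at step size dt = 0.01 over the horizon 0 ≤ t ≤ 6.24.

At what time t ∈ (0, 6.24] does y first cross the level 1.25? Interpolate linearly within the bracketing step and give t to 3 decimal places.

t = 1.726

t=0.000: state=(3.040, 2.670)
step 1 (dt=0.01): k1=(-3.944, 3.237), k2=(-3.958, 3.213), k3=(-3.957, 3.212), k4=(-3.970, 3.187); state += dt/6·(k1+2k2+2k3+k4)
t=0.010: state=(3.000, 2.702)
t=0.020: state=(2.961, 2.734)
t=0.030: state=(2.921, 2.765)
continuing one RK4 step at a time; state shown every 25 steps (Δt=0.25):
t=0.250: state=(2.054, 3.257)
t=0.500: state=(1.303, 3.301)
t=0.750: state=(0.855, 2.954)
t=1.000: state=(0.613, 2.466)
t=1.250: state=(0.485, 1.982)
t=1.500: state=(0.421, 1.563)
t=1.720: state=(0.396, 1.258)
next step: t=1.730: state=(0.395, 1.245) — y has crossed 1.25
linear interpolation between t=1.720 (1.25767) and t=1.730 (1.24521) → t≈1.726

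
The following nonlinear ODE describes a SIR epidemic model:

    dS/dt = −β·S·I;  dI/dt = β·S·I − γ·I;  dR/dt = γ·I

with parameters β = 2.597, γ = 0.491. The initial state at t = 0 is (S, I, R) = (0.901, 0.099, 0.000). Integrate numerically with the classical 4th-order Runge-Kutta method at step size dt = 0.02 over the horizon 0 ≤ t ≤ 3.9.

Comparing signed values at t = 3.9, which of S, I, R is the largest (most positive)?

t=0.000: state=(0.901, 0.099, 0.000)
step 1 (dt=0.02): k1=(-0.232, 0.183, 0.049), k2=(-0.235, 0.186, 0.050), k3=(-0.235, 0.186, 0.050), k4=(-0.239, 0.189, 0.050); state += dt/6·(k1+2k2+2k3+k4)
t=0.020: state=(0.896, 0.103, 0.001)
t=0.040: state=(0.891, 0.107, 0.002)
t=0.060: state=(0.886, 0.110, 0.003)
continuing one RK4 step at a time; state shown every 10 steps (Δt=0.2):
t=0.200: state=(0.847, 0.141, 0.012)
t=0.400: state=(0.776, 0.196, 0.028)
t=0.600: state=(0.690, 0.260, 0.050)
t=0.800: state=(0.592, 0.328, 0.079)
t=1.000: state=(0.491, 0.394, 0.115)
t=1.200: state=(0.394, 0.450, 0.156)
t=1.400: state=(0.309, 0.489, 0.203)
t=1.600: state=(0.238, 0.510, 0.252)
t=1.800: state=(0.182, 0.516, 0.302)
t=2.000: state=(0.140, 0.508, 0.353)
t=2.200: state=(0.108, 0.491, 0.402)
t=2.400: state=(0.084, 0.467, 0.449)
t=2.600: state=(0.066, 0.440, 0.493)
t=2.800: state=(0.053, 0.412, 0.535)
t=3.000: state=(0.043, 0.383, 0.574)
t=3.200: state=(0.036, 0.354, 0.610)
t=3.400: state=(0.030, 0.326, 0.644)
t=3.600: state=(0.025, 0.300, 0.675)
t=3.800: state=(0.022, 0.275, 0.703)
t=3.900: state=(0.020, 0.264, 0.716)
compare at T: S=0.020, I=0.264, R=0.716

largest component: R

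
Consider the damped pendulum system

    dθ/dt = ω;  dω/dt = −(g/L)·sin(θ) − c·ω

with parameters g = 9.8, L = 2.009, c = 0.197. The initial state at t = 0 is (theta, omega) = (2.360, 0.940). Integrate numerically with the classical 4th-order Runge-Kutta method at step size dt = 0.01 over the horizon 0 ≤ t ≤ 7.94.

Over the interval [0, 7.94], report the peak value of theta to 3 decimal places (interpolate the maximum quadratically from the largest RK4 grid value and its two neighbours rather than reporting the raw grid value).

max theta = 2.493

t=0.000: state=(2.360, 0.940)
step 1 (dt=0.01): k1=(0.940, -3.621), k2=(0.922, -3.601), k3=(0.922, -3.602), k4=(0.904, -3.582); state += dt/6·(k1+2k2+2k3+k4)
t=0.010: state=(2.369, 0.904)
t=0.020: state=(2.378, 0.868)
t=0.030: state=(2.387, 0.833)
continuing one RK4 step at a time; state shown every 50 steps (Δt=0.5):
t=0.500: state=(2.431, -0.612)
t=1.000: state=(1.689, -2.475)
t=1.500: state=(0.001, -3.841)
t=2.000: state=(-1.523, -1.885)
t=2.500: state=(-1.842, 0.549)
t=3.000: state=(-1.001, 2.745)
t=3.500: state=(0.566, 2.927)
t=4.000: state=(1.487, 0.624)
t=4.500: state=(1.197, -1.726)
t=5.000: state=(-0.044, -2.815)
t=5.500: state=(-1.126, -1.187)
t=6.000: state=(-1.136, 1.109)
t=6.500: state=(-0.167, 2.444)
t=7.000: state=(0.869, 1.333)
t=7.500: state=(1.007, -0.778)
t=7.940: state=(0.343, -2.040)
largest grid value and its neighbours: theta(0.280)=2.49292, theta(0.290)=2.49318, theta(0.300)=2.49315
parabola through these three points peaks at t≈0.294 with theta≈2.49320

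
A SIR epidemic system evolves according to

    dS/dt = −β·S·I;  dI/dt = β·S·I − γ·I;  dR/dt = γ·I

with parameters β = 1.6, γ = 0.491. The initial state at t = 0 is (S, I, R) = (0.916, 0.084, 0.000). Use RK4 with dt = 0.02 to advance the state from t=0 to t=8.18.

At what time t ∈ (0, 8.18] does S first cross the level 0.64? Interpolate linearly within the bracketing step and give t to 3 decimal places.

t=0.000: state=(0.916, 0.084, 0.000)
step 1 (dt=0.02): k1=(-0.123, 0.082, 0.041), k2=(-0.124, 0.082, 0.042), k3=(-0.124, 0.083, 0.042), k4=(-0.125, 0.083, 0.042); state += dt/6·(k1+2k2+2k3+k4)
t=0.020: state=(0.914, 0.086, 0.001)
t=0.040: state=(0.911, 0.087, 0.002)
t=0.060: state=(0.908, 0.089, 0.003)
continuing one RK4 step at a time; state shown every 25 steps (Δt=0.5):
t=0.500: state=(0.841, 0.133, 0.026)
t=1.000: state=(0.738, 0.196, 0.066)
t=1.380: state=(0.645, 0.248, 0.108)
next step: t=1.400: state=(0.640, 0.250, 0.110) — S has crossed 0.64
linear interpolation between t=1.380 (0.64463) and t=1.400 (0.63952) → t≈1.398

t = 1.398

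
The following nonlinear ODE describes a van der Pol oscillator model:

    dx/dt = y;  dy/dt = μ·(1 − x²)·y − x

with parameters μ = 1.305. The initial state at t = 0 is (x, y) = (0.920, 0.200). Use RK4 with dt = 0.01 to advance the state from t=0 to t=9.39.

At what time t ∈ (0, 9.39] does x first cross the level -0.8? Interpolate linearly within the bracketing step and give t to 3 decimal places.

t=0.000: state=(0.920, 0.200)
step 1 (dt=0.01): k1=(0.200, -0.880), k2=(0.196, -0.882), k3=(0.196, -0.882), k4=(0.191, -0.885); state += dt/6·(k1+2k2+2k3+k4)
t=0.010: state=(0.922, 0.191)
t=0.020: state=(0.924, 0.182)
t=0.030: state=(0.926, 0.173)
continuing one RK4 step at a time; state shown every 50 steps (Δt=0.5):
t=0.500: state=(0.904, -0.269)
t=1.000: state=(0.642, -0.803)
t=1.500: state=(0.049, -1.652)
t=1.900: state=(-0.781, -2.392)
next step: t=1.910: state=(-0.805, -2.395) — x has crossed -0.8
linear interpolation between t=1.900 (-0.78119) and t=1.910 (-0.80513) → t≈1.908

t = 1.908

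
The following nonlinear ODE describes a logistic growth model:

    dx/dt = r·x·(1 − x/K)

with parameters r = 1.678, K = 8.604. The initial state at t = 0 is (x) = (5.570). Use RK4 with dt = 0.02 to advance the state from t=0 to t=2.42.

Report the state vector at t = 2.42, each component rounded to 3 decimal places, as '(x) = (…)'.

t=0.000: state=(5.570)
step 1 (dt=0.02): k1=(3.296), k2=(3.279), k3=(3.279), k4=(3.263); state += dt/6·(k1+2k2+2k3+k4)
t=0.020: state=(5.636)
t=0.040: state=(5.700)
t=0.060: state=(5.765)
continuing one RK4 step at a time; state shown every 5 steps (Δt=0.1):
t=0.100: state=(5.891)
t=0.200: state=(6.193)
t=0.300: state=(6.473)
t=0.400: state=(6.730)
t=0.500: state=(6.965)
t=0.600: state=(7.176)
t=0.700: state=(7.365)
t=0.800: state=(7.532)
t=0.900: state=(7.680)
t=1.000: state=(7.810)
t=1.100: state=(7.923)
t=1.200: state=(8.021)
t=1.300: state=(8.106)
t=1.400: state=(8.179)
t=1.500: state=(8.242)
t=1.600: state=(8.296)
t=1.700: state=(8.342)
t=1.800: state=(8.381)
t=1.900: state=(8.415)
t=2.000: state=(8.444)
t=2.100: state=(8.468)
t=2.200: state=(8.489)
t=2.300: state=(8.506)
t=2.400: state=(8.521)
t=2.420: state=(8.524)

(x) = (8.524)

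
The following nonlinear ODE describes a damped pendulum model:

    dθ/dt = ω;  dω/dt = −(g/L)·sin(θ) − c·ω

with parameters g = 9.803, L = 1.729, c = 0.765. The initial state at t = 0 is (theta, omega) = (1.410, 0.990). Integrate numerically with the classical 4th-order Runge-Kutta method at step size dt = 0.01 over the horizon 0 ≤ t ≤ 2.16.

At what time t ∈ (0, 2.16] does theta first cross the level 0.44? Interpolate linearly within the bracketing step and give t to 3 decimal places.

t = 0.849

t=0.000: state=(1.410, 0.990)
step 1 (dt=0.01): k1=(0.990, -6.354), k2=(0.958, -6.334), k3=(0.958, -6.334), k4=(0.927, -6.314); state += dt/6·(k1+2k2+2k3+k4)
t=0.010: state=(1.420, 0.927)
t=0.020: state=(1.429, 0.864)
t=0.030: state=(1.437, 0.801)
continuing one RK4 step at a time; state shown every 10 steps (Δt=0.1):
t=0.100: state=(1.478, 0.375)
t=0.200: state=(1.487, -0.196)
t=0.300: state=(1.440, -0.725)
t=0.400: state=(1.343, -1.208)
t=0.500: state=(1.200, -1.641)
t=0.600: state=(1.017, -2.008)
t=0.700: state=(0.801, -2.291)
t=0.800: state=(0.562, -2.465)
t=0.840: state=(0.463, -2.500)
next step: t=0.850: state=(0.438, -2.506) — theta has crossed 0.44
linear interpolation between t=0.840 (0.46311) and t=0.850 (0.43807) → t≈0.849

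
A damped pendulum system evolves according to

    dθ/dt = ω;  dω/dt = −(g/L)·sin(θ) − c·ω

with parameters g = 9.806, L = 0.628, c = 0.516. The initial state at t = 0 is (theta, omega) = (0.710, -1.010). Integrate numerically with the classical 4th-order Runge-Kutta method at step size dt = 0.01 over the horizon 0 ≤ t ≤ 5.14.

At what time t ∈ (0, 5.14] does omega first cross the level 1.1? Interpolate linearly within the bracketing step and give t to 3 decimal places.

t = 0.855

t=0.000: state=(0.710, -1.010)
step 1 (dt=0.01): k1=(-1.010, -9.657), k2=(-1.058, -9.572), k3=(-1.058, -9.569), k4=(-1.106, -9.482); state += dt/6·(k1+2k2+2k3+k4)
t=0.010: state=(0.699, -1.106)
t=0.020: state=(0.688, -1.200)
t=0.030: state=(0.675, -1.292)
continuing one RK4 step at a time; state shown every 20 steps (Δt=0.2):
t=0.200: state=(0.345, -2.450)
t=0.400: state=(-0.172, -2.450)
t=0.600: state=(-0.543, -1.106)
t=0.800: state=(-0.586, 0.664)
t=0.850: state=(-0.543, 1.061)
next step: t=0.860: state=(-0.532, 1.135) — omega has crossed 1.1
linear interpolation between t=0.850 (1.06084) and t=0.860 (1.13512) → t≈0.855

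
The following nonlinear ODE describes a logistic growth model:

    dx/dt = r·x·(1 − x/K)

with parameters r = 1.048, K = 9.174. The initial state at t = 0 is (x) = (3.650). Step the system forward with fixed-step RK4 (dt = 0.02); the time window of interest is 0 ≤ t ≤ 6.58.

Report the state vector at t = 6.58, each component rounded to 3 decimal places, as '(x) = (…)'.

t=0.000: state=(3.650)
step 1 (dt=0.02): k1=(2.303), k2=(2.308), k3=(2.308), k4=(2.313); state += dt/6·(k1+2k2+2k3+k4)
t=0.020: state=(3.696)
t=0.040: state=(3.743)
t=0.060: state=(3.789)
continuing one RK4 step at a time; state shown every 25 steps (Δt=0.5):
t=0.500: state=(4.838)
t=1.000: state=(5.993)
t=1.500: state=(6.981)
t=2.000: state=(7.735)
t=2.500: state=(8.264)
t=3.000: state=(8.612)
t=3.500: state=(8.833)
t=4.000: state=(8.969)
t=4.500: state=(9.051)
t=5.000: state=(9.101)
t=5.500: state=(9.131)
t=6.000: state=(9.148)
t=6.500: state=(9.159)
t=6.580: state=(9.160)

(x) = (9.160)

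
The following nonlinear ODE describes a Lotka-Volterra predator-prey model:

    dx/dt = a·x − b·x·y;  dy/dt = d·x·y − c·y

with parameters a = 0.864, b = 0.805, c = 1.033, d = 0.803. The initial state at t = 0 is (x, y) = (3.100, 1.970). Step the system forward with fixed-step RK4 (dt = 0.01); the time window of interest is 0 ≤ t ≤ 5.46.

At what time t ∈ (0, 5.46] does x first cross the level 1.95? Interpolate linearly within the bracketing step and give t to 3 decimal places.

t = 0.401

t=0.000: state=(3.100, 1.970)
step 1 (dt=0.01): k1=(-2.238, 2.869), k2=(-2.265, 2.872), k3=(-2.265, 2.872), k4=(-2.293, 2.874); state += dt/6·(k1+2k2+2k3+k4)
t=0.010: state=(3.077, 1.999)
t=0.020: state=(3.054, 2.027)
t=0.030: state=(3.030, 2.056)
continuing one RK4 step at a time; state shown every 20 steps (Δt=0.2):
t=0.200: state=(2.563, 2.530)
t=0.400: state=(1.953, 2.957)
next step: t=0.410: state=(1.924, 2.973) — x has crossed 1.95
linear interpolation between t=0.400 (1.95338) and t=0.410 (1.92386) → t≈0.401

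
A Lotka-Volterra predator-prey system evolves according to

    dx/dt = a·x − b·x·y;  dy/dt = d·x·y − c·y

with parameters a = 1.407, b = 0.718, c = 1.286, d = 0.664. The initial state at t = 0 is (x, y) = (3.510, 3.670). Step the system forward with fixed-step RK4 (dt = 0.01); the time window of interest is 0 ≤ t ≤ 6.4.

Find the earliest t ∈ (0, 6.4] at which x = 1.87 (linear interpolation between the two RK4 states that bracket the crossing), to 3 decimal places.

t = 0.394

t=0.000: state=(3.510, 3.670)
step 1 (dt=0.01): k1=(-4.310, 3.834), k2=(-4.332, 3.801), k3=(-4.331, 3.801), k4=(-4.352, 3.767); state += dt/6·(k1+2k2+2k3+k4)
t=0.010: state=(3.467, 3.708)
t=0.020: state=(3.423, 3.745)
t=0.030: state=(3.379, 3.782)
continuing one RK4 step at a time; state shown every 25 steps (Δt=0.25):
t=0.250: state=(2.407, 4.345)
t=0.390: state=(1.883, 4.427)
next step: t=0.400: state=(1.850, 4.424) — x has crossed 1.87
linear interpolation between t=0.390 (1.88304) and t=0.400 (1.84999) → t≈0.394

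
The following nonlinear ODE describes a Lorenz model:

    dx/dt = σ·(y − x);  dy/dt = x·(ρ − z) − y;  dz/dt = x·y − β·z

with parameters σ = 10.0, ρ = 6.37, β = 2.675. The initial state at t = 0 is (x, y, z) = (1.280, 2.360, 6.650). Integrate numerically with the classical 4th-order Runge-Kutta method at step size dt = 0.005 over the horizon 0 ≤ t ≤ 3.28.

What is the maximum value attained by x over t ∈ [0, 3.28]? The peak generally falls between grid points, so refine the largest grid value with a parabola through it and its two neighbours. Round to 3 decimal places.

t=0.000: state=(1.280, 2.360, 6.650)
step 1 (dt=0.005): k1=(10.800, -2.718, -14.768), k2=(10.462, -2.671, -14.614), k3=(10.472, -2.671, -14.617), k4=(10.143, -2.622, -14.467); state += dt/6·(k1+2k2+2k3+k4)
t=0.005: state=(1.332, 2.347, 6.577)
t=0.010: state=(1.381, 2.334, 6.505)
t=0.015: state=(1.428, 2.321, 6.435)
continuing one RK4 step at a time; state shown every 40 steps (Δt=0.2):
t=0.200: state=(2.101, 2.266, 4.538)
t=0.400: state=(2.551, 2.870, 3.577)
t=0.600: state=(3.379, 3.866, 3.669)
t=0.800: state=(4.311, 4.686, 4.800)
t=1.000: state=(4.617, 4.522, 6.122)
t=1.200: state=(4.079, 3.719, 6.356)
t=1.400: state=(3.466, 3.255, 5.696)
t=1.600: state=(3.281, 3.299, 5.008)
t=1.800: state=(3.480, 3.641, 4.743)
t=2.000: state=(3.835, 4.005, 4.970)
t=2.200: state=(4.068, 4.115, 5.436)
t=2.400: state=(4.015, 3.928, 5.719)
t=2.600: state=(3.797, 3.687, 5.639)
t=2.800: state=(3.638, 3.597, 5.378)
t=3.000: state=(3.636, 3.671, 5.186)
t=3.200: state=(3.745, 3.810, 5.179)
t=3.280: state=(3.796, 3.856, 5.223)
largest grid value and its neighbours: x(0.955)=4.63524, x(0.960)=4.63581, x(0.965)=4.63573
parabola through these three points peaks at t≈0.962 with x≈4.63586

max x = 4.636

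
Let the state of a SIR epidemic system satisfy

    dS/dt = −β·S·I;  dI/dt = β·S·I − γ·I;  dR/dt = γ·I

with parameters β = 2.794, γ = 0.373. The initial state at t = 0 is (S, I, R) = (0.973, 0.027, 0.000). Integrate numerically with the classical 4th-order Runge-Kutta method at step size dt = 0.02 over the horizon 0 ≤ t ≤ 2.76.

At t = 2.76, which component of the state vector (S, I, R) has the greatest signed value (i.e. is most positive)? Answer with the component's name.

t=0.000: state=(0.973, 0.027, 0.000)
step 1 (dt=0.02): k1=(-0.073, 0.063, 0.010), k2=(-0.075, 0.065, 0.010), k3=(-0.075, 0.065, 0.010), k4=(-0.077, 0.066, 0.011); state += dt/6·(k1+2k2+2k3+k4)
t=0.020: state=(0.971, 0.028, 0.000)
t=0.040: state=(0.970, 0.030, 0.000)
t=0.060: state=(0.968, 0.031, 0.001)
continuing one RK4 step at a time; state shown every 5 steps (Δt=0.1):
t=0.100: state=(0.965, 0.034, 0.001)
t=0.200: state=(0.954, 0.043, 0.003)
t=0.300: state=(0.942, 0.054, 0.004)
t=0.400: state=(0.926, 0.067, 0.007)
t=0.500: state=(0.907, 0.084, 0.009)
t=0.600: state=(0.883, 0.104, 0.013)
t=0.700: state=(0.855, 0.128, 0.017)
t=0.800: state=(0.822, 0.155, 0.022)
t=0.900: state=(0.784, 0.187, 0.029)
t=1.000: state=(0.740, 0.223, 0.037)
t=1.100: state=(0.692, 0.263, 0.046)
t=1.200: state=(0.639, 0.305, 0.056)
t=1.300: state=(0.583, 0.349, 0.068)
t=1.400: state=(0.526, 0.392, 0.082)
t=1.500: state=(0.468, 0.434, 0.098)
t=1.600: state=(0.413, 0.473, 0.115)
t=1.700: state=(0.360, 0.507, 0.133)
t=1.800: state=(0.311, 0.537, 0.152)
t=1.900: state=(0.267, 0.560, 0.173)
t=2.000: state=(0.227, 0.579, 0.194)
t=2.100: state=(0.193, 0.591, 0.216)
t=2.200: state=(0.164, 0.598, 0.238)
t=2.300: state=(0.138, 0.601, 0.260)
t=2.400: state=(0.117, 0.600, 0.283)
t=2.500: state=(0.099, 0.596, 0.305)
t=2.600: state=(0.084, 0.589, 0.327)
t=2.700: state=(0.071, 0.580, 0.349)
t=2.760: state=(0.065, 0.573, 0.362)
compare at T: S=0.065, I=0.573, R=0.362

largest component: I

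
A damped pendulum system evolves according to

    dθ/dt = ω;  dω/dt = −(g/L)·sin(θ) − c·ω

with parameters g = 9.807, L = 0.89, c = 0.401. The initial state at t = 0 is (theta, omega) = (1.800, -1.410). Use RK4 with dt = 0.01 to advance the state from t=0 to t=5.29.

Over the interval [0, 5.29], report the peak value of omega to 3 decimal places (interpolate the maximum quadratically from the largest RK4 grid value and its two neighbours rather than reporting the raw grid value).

t=0.000: state=(1.800, -1.410)
step 1 (dt=0.01): k1=(-1.410, -10.166), k2=(-1.461, -10.163), k3=(-1.461, -10.163), k4=(-1.512, -10.160); state += dt/6·(k1+2k2+2k3+k4)
t=0.010: state=(1.785, -1.512)
t=0.020: state=(1.770, -1.613)
t=0.030: state=(1.753, -1.715)
continuing one RK4 step at a time; state shown every 20 steps (Δt=0.2):
t=0.200: state=(1.317, -3.398)
t=0.400: state=(0.480, -4.767)
t=0.600: state=(-0.469, -4.384)
t=0.800: state=(-1.170, -2.479)
t=1.000: state=(-1.440, -0.230)
t=1.200: state=(-1.272, 1.868)
t=1.400: state=(-0.722, 3.507)
t=1.600: state=(0.048, 3.923)
t=1.800: state=(0.740, 2.778)
t=2.000: state=(1.107, 0.841)
t=2.200: state=(1.074, -1.133)
t=2.400: state=(0.680, -2.695)
t=2.600: state=(0.064, -3.255)
t=2.800: state=(-0.531, -2.487)
t=3.000: state=(-0.875, -0.887)
t=3.200: state=(-0.877, 0.847)
t=3.400: state=(-0.561, 2.204)
t=3.600: state=(-0.055, 2.679)
t=3.800: state=(0.435, 2.048)
t=4.000: state=(0.716, 0.698)
t=4.200: state=(0.706, -0.776)
t=4.400: state=(0.430, -1.882)
t=4.600: state=(0.007, -2.197)
t=4.800: state=(-0.387, -1.604)
t=5.000: state=(-0.597, -0.443)
t=5.200: state=(-0.560, 0.784)
t=5.290: state=(-0.468, 1.238)
largest grid value and its neighbours: omega(1.540)=3.97152, omega(1.550)=3.97420, omega(1.560)=3.97254
parabola through these three points peaks at t≈1.551 with omega≈3.97423

max omega = 3.974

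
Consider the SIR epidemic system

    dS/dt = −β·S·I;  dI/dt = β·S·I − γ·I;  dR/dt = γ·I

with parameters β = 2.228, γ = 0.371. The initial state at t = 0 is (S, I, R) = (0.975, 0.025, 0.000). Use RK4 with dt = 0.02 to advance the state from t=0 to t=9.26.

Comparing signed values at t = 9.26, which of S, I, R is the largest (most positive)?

largest component: R

t=0.000: state=(0.975, 0.025, 0.000)
step 1 (dt=0.02): k1=(-0.054, 0.045, 0.009), k2=(-0.055, 0.046, 0.009), k3=(-0.055, 0.046, 0.009), k4=(-0.056, 0.047, 0.010); state += dt/6·(k1+2k2+2k3+k4)
t=0.020: state=(0.974, 0.026, 0.000)
t=0.040: state=(0.973, 0.027, 0.000)
t=0.060: state=(0.972, 0.028, 0.001)
continuing one RK4 step at a time; state shown every 25 steps (Δt=0.5):
t=0.500: state=(0.932, 0.060, 0.007)
t=1.000: state=(0.840, 0.135, 0.025)
t=1.500: state=(0.676, 0.263, 0.061)
t=2.000: state=(0.463, 0.413, 0.124)
t=2.500: state=(0.275, 0.514, 0.211)
t=3.000: state=(0.152, 0.538, 0.310)
t=3.500: state=(0.084, 0.508, 0.407)
t=4.000: state=(0.049, 0.454, 0.497)
t=4.500: state=(0.031, 0.394, 0.575)
t=5.000: state=(0.020, 0.336, 0.643)
t=5.500: state=(0.015, 0.285, 0.701)
t=6.000: state=(0.011, 0.240, 0.749)
t=6.500: state=(0.008, 0.201, 0.790)
t=7.000: state=(0.007, 0.169, 0.824)
t=7.500: state=(0.006, 0.141, 0.853)
t=8.000: state=(0.005, 0.118, 0.877)
t=8.500: state=(0.004, 0.099, 0.897)
t=9.000: state=(0.004, 0.082, 0.914)
t=9.260: state=(0.004, 0.075, 0.921)
compare at T: S=0.004, I=0.075, R=0.921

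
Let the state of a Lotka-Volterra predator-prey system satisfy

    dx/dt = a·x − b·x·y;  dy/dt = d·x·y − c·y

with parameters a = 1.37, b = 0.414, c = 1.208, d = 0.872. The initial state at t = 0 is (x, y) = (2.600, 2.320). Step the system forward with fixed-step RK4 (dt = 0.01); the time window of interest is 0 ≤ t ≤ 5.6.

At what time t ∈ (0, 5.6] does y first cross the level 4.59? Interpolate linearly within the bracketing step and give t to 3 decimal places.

t = 0.587

t=0.000: state=(2.600, 2.320)
step 1 (dt=0.01): k1=(1.065, 2.457), k2=(1.054, 2.481), k3=(1.054, 2.481), k4=(1.042, 2.505); state += dt/6·(k1+2k2+2k3+k4)
t=0.010: state=(2.611, 2.345)
t=0.020: state=(2.621, 2.370)
t=0.030: state=(2.631, 2.396)
continuing one RK4 step at a time; state shown every 20 steps (Δt=0.2):
t=0.200: state=(2.757, 2.912)
t=0.400: state=(2.761, 3.710)
t=0.580: state=(2.597, 4.555)
next step: t=0.590: state=(2.584, 4.604) — y has crossed 4.59
linear interpolation between t=0.580 (4.55543) and t=0.590 (4.60356) → t≈0.587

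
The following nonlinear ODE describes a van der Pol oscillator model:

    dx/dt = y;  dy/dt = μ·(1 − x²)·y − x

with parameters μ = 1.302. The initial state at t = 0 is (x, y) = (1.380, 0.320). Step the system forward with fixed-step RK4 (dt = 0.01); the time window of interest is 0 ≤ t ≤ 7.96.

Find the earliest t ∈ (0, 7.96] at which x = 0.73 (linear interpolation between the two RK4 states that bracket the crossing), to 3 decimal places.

t = 1.350

t=0.000: state=(1.380, 0.320)
step 1 (dt=0.01): k1=(0.320, -1.757), k2=(0.311, -1.750), k3=(0.311, -1.750), k4=(0.303, -1.743); state += dt/6·(k1+2k2+2k3+k4)
t=0.010: state=(1.383, 0.303)
t=0.020: state=(1.386, 0.285)
t=0.030: state=(1.389, 0.268)
continuing one RK4 step at a time; state shown every 50 steps (Δt=0.5):
t=0.500: state=(1.355, -0.350)
t=1.000: state=(1.070, -0.788)
t=1.340: state=(0.742, -1.172)
next step: t=1.350: state=(0.730, -1.187) — x has crossed 0.73
linear interpolation between t=1.340 (0.74156) and t=1.350 (0.72977) → t≈1.350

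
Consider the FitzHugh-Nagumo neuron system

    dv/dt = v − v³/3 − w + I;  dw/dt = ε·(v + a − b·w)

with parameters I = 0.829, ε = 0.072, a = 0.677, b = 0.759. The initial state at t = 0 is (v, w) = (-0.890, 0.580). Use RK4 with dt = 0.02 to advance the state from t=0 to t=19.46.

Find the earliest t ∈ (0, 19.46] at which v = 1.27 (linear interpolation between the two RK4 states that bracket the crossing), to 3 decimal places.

t=0.000: state=(-0.890, 0.580)
step 1 (dt=0.02): k1=(-0.406, -0.047), k2=(-0.406, -0.047), k3=(-0.406, -0.047), k4=(-0.407, -0.048); state += dt/6·(k1+2k2+2k3+k4)
t=0.020: state=(-0.898, 0.579)
t=0.040: state=(-0.906, 0.578)
t=0.060: state=(-0.914, 0.577)
continuing one RK4 step at a time; state shown every 50 steps (Δt=1):
t=1.000: state=(-1.260, 0.520)
t=2.000: state=(-1.430, 0.445)
t=3.000: state=(-1.445, 0.367)
t=4.000: state=(-1.405, 0.295)
t=5.000: state=(-1.345, 0.230)
t=6.000: state=(-1.277, 0.174)
t=7.000: state=(-1.201, 0.125)
t=8.000: state=(-1.115, 0.085)
t=9.000: state=(-1.016, 0.053)
t=10.000: state=(-0.891, 0.031)
t=11.000: state=(-0.717, 0.020)
t=12.000: state=(-0.423, 0.025)
t=13.000: state=(0.224, 0.061)
t=13.820: state=(1.257, 0.139)
next step: t=13.840: state=(1.283, 0.142) — v has crossed 1.27
linear interpolation between t=13.820 (1.25729) and t=13.840 (1.28280) → t≈13.830

t = 13.830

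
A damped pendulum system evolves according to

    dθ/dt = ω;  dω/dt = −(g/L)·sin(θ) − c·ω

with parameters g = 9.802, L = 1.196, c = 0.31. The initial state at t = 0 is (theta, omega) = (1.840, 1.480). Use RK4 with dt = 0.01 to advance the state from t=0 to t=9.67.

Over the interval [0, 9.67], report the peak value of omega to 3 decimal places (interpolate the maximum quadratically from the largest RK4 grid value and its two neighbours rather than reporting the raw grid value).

t=0.000: state=(1.840, 1.480)
step 1 (dt=0.01): k1=(1.480, -8.359), k2=(1.438, -8.330), k3=(1.438, -8.330), k4=(1.397, -8.301); state += dt/6·(k1+2k2+2k3+k4)
t=0.010: state=(1.854, 1.397)
t=0.020: state=(1.868, 1.314)
t=0.030: state=(1.881, 1.232)
continuing one RK4 step at a time; state shown every 50 steps (Δt=0.5):
t=0.500: state=(1.613, -2.330)
t=1.000: state=(-0.252, -4.190)
t=1.500: state=(-1.514, -0.493)
t=2.000: state=(-0.789, 3.140)
t=2.500: state=(0.856, 2.381)
t=3.000: state=(1.097, -1.394)
t=3.500: state=(-0.179, -2.915)
t=4.000: state=(-1.010, -0.038)
t=4.500: state=(-0.286, 2.486)
t=5.000: state=(0.751, 1.019)
t=5.500: state=(0.529, -1.715)
t=6.000: state=(-0.451, -1.532)
t=6.500: state=(-0.605, 0.937)
t=7.000: state=(0.181, 1.654)
t=7.500: state=(0.574, -0.278)
t=8.000: state=(0.028, -1.511)
t=8.500: state=(-0.482, -0.220)
t=9.000: state=(-0.169, 1.227)
t=9.500: state=(0.363, 0.551)
t=9.670: state=(0.411, 0.001)
largest grid value and its neighbours: omega(2.180)=3.62522, omega(2.190)=3.62618, omega(2.200)=3.62420
parabola through these three points peaks at t≈2.188 with omega≈3.62623

max omega = 3.626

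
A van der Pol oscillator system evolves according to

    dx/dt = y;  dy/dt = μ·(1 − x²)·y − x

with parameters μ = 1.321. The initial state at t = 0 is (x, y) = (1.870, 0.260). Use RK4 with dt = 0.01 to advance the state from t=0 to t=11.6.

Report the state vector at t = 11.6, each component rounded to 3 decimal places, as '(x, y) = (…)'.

(x, y) = (-1.385, 0.741)

t=0.000: state=(1.870, 0.260)
step 1 (dt=0.01): k1=(0.260, -2.728), k2=(0.246, -2.685), k3=(0.247, -2.686), k4=(0.233, -2.644); state += dt/6·(k1+2k2+2k3+k4)
t=0.010: state=(1.872, 0.233)
t=0.020: state=(1.875, 0.207)
t=0.030: state=(1.877, 0.182)
continuing one RK4 step at a time; state shown every 50 steps (Δt=0.5):
t=0.500: state=(1.788, -0.414)
t=1.000: state=(1.523, -0.634)
t=1.500: state=(1.144, -0.911)
t=2.000: state=(0.555, -1.543)
t=2.500: state=(-0.535, -2.874)
t=3.000: state=(-1.809, -1.400)
t=3.500: state=(-1.994, 0.223)
t=4.000: state=(-1.797, 0.502)
t=4.500: state=(-1.507, 0.666)
t=5.000: state=(-1.112, 0.947)
t=5.500: state=(-0.496, 1.625)
t=6.000: state=(0.648, 2.954)
t=6.500: state=(1.860, 1.174)
t=7.000: state=(1.985, -0.264)
t=7.500: state=(1.779, -0.514)
t=8.000: state=(1.482, -0.680)
t=8.500: state=(1.077, -0.978)
t=9.000: state=(0.435, -1.705)
t=9.500: state=(-0.756, -3.001)
t=10.000: state=(-1.899, -0.974)
t=10.500: state=(-1.975, 0.296)
t=11.000: state=(-1.760, 0.525)
t=11.500: state=(-1.457, 0.696)
t=11.600: state=(-1.385, 0.741)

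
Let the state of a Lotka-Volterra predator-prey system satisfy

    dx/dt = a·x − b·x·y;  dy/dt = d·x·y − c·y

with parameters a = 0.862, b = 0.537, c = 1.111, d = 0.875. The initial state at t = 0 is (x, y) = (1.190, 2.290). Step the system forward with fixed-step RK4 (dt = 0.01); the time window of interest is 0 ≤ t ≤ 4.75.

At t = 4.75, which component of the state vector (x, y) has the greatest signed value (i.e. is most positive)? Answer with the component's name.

largest component: x

t=0.000: state=(1.190, 2.290)
step 1 (dt=0.01): k1=(-0.438, -0.160), k2=(-0.436, -0.164), k3=(-0.436, -0.164), k4=(-0.435, -0.168); state += dt/6·(k1+2k2+2k3+k4)
t=0.010: state=(1.186, 2.288)
t=0.020: state=(1.181, 2.287)
t=0.030: state=(1.177, 2.285)
continuing one RK4 step at a time; state shown every 20 steps (Δt=0.2):
t=0.200: state=(1.108, 2.242)
t=0.400: state=(1.039, 2.166)
t=0.600: state=(0.983, 2.069)
t=0.800: state=(0.941, 1.961)
t=1.000: state=(0.911, 1.846)
t=1.200: state=(0.893, 1.731)
t=1.400: state=(0.887, 1.619)
t=1.600: state=(0.891, 1.514)
t=1.800: state=(0.904, 1.419)
t=2.000: state=(0.927, 1.333)
t=2.200: state=(0.958, 1.259)
t=2.400: state=(0.998, 1.196)
t=2.600: state=(1.046, 1.145)
t=2.800: state=(1.101, 1.106)
t=3.000: state=(1.163, 1.080)
t=3.200: state=(1.232, 1.066)
t=3.400: state=(1.306, 1.066)
t=3.600: state=(1.383, 1.080)
t=3.800: state=(1.461, 1.109)
t=4.000: state=(1.537, 1.154)
t=4.200: state=(1.608, 1.217)
t=4.400: state=(1.670, 1.299)
t=4.600: state=(1.716, 1.399)
t=4.750: state=(1.739, 1.486)
compare at T: x=1.739, y=1.486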